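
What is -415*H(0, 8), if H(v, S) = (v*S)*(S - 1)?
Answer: 0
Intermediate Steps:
H(v, S) = S*v*(-1 + S) (H(v, S) = (S*v)*(-1 + S) = S*v*(-1 + S))
-415*H(0, 8) = -3320*0*(-1 + 8) = -3320*0*7 = -415*0 = 0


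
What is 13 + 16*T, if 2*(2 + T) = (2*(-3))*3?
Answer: -163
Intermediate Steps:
T = -11 (T = -2 + ((2*(-3))*3)/2 = -2 + (-6*3)/2 = -2 + (1/2)*(-18) = -2 - 9 = -11)
13 + 16*T = 13 + 16*(-11) = 13 - 176 = -163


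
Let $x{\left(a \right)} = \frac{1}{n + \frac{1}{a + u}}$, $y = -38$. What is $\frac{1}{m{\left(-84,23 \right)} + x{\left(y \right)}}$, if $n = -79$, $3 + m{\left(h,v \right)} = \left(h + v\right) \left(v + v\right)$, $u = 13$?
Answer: $- \frac{1976}{5550609} \approx -0.000356$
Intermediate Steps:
$m{\left(h,v \right)} = -3 + 2 v \left(h + v\right)$ ($m{\left(h,v \right)} = -3 + \left(h + v\right) \left(v + v\right) = -3 + \left(h + v\right) 2 v = -3 + 2 v \left(h + v\right)$)
$x{\left(a \right)} = \frac{1}{-79 + \frac{1}{13 + a}}$ ($x{\left(a \right)} = \frac{1}{-79 + \frac{1}{a + 13}} = \frac{1}{-79 + \frac{1}{13 + a}}$)
$\frac{1}{m{\left(-84,23 \right)} + x{\left(y \right)}} = \frac{1}{\left(-3 + 2 \cdot 23^{2} + 2 \left(-84\right) 23\right) + \frac{13 - 38}{-1026 - -3002}} = \frac{1}{\left(-3 + 2 \cdot 529 - 3864\right) + \frac{1}{-1026 + 3002} \left(-25\right)} = \frac{1}{\left(-3 + 1058 - 3864\right) + \frac{1}{1976} \left(-25\right)} = \frac{1}{-2809 + \frac{1}{1976} \left(-25\right)} = \frac{1}{-2809 - \frac{25}{1976}} = \frac{1}{- \frac{5550609}{1976}} = - \frac{1976}{5550609}$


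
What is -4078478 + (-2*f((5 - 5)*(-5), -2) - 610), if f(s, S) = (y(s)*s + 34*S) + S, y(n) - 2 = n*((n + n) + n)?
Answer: -4078948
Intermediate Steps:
y(n) = 2 + 3*n² (y(n) = 2 + n*((n + n) + n) = 2 + n*(2*n + n) = 2 + n*(3*n) = 2 + 3*n²)
f(s, S) = 35*S + s*(2 + 3*s²) (f(s, S) = ((2 + 3*s²)*s + 34*S) + S = (s*(2 + 3*s²) + 34*S) + S = (34*S + s*(2 + 3*s²)) + S = 35*S + s*(2 + 3*s²))
-4078478 + (-2*f((5 - 5)*(-5), -2) - 610) = -4078478 + (-2*(35*(-2) + ((5 - 5)*(-5))*(2 + 3*((5 - 5)*(-5))²)) - 610) = -4078478 + (-2*(-70 + (0*(-5))*(2 + 3*(0*(-5))²)) - 610) = -4078478 + (-2*(-70 + 0*(2 + 3*0²)) - 610) = -4078478 + (-2*(-70 + 0*(2 + 3*0)) - 610) = -4078478 + (-2*(-70 + 0*(2 + 0)) - 610) = -4078478 + (-2*(-70 + 0*2) - 610) = -4078478 + (-2*(-70 + 0) - 610) = -4078478 + (-2*(-70) - 610) = -4078478 + (140 - 610) = -4078478 - 470 = -4078948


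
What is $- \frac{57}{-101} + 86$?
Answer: $\frac{8743}{101} \approx 86.564$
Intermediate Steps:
$- \frac{57}{-101} + 86 = \left(-57\right) \left(- \frac{1}{101}\right) + 86 = \frac{57}{101} + 86 = \frac{8743}{101}$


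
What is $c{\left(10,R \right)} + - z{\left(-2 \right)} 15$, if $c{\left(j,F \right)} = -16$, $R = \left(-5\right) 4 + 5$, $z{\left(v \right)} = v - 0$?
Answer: $14$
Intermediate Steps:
$z{\left(v \right)} = v$ ($z{\left(v \right)} = v + 0 = v$)
$R = -15$ ($R = -20 + 5 = -15$)
$c{\left(10,R \right)} + - z{\left(-2 \right)} 15 = -16 + \left(-1\right) \left(-2\right) 15 = -16 + 2 \cdot 15 = -16 + 30 = 14$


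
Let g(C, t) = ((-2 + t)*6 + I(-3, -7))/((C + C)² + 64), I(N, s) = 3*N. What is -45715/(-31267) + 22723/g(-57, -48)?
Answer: -9278855209525/9661503 ≈ -9.6040e+5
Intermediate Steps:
g(C, t) = (-21 + 6*t)/(64 + 4*C²) (g(C, t) = ((-2 + t)*6 + 3*(-3))/((C + C)² + 64) = ((-12 + 6*t) - 9)/((2*C)² + 64) = (-21 + 6*t)/(4*C² + 64) = (-21 + 6*t)/(64 + 4*C²))
-45715/(-31267) + 22723/g(-57, -48) = -45715/(-31267) + 22723/((3*(-7 + 2*(-48))/(4*(16 + (-57)²)))) = -45715*(-1/31267) + 22723/((3*(-7 - 96)/(4*(16 + 3249)))) = 45715/31267 + 22723/(((¾)*(-103)/3265)) = 45715/31267 + 22723/(((¾)*(1/3265)*(-103))) = 45715/31267 + 22723/(-309/13060) = 45715/31267 + 22723*(-13060/309) = 45715/31267 - 296762380/309 = -9278855209525/9661503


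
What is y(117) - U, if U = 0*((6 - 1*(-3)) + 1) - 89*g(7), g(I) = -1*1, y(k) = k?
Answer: 28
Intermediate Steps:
g(I) = -1
U = 89 (U = 0*((6 - 1*(-3)) + 1) - 89*(-1) = 0*((6 + 3) + 1) + 89 = 0*(9 + 1) + 89 = 0*10 + 89 = 0 + 89 = 89)
y(117) - U = 117 - 1*89 = 117 - 89 = 28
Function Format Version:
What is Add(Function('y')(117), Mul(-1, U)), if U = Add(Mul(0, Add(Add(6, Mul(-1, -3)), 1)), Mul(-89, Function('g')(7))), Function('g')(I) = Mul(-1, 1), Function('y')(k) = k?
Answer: 28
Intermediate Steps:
Function('g')(I) = -1
U = 89 (U = Add(Mul(0, Add(Add(6, Mul(-1, -3)), 1)), Mul(-89, -1)) = Add(Mul(0, Add(Add(6, 3), 1)), 89) = Add(Mul(0, Add(9, 1)), 89) = Add(Mul(0, 10), 89) = Add(0, 89) = 89)
Add(Function('y')(117), Mul(-1, U)) = Add(117, Mul(-1, 89)) = Add(117, -89) = 28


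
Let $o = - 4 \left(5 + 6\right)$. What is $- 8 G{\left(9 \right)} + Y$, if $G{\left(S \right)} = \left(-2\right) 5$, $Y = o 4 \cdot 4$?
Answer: $-624$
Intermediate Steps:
$o = -44$ ($o = \left(-4\right) 11 = -44$)
$Y = -704$ ($Y = \left(-44\right) 4 \cdot 4 = \left(-176\right) 4 = -704$)
$G{\left(S \right)} = -10$
$- 8 G{\left(9 \right)} + Y = \left(-8\right) \left(-10\right) - 704 = 80 - 704 = -624$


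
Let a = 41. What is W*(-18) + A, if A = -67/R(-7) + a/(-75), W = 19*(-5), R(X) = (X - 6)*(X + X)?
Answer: 23329013/13650 ≈ 1709.1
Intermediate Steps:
R(X) = 2*X*(-6 + X) (R(X) = (-6 + X)*(2*X) = 2*X*(-6 + X))
W = -95
A = -12487/13650 (A = -67*(-1/(14*(-6 - 7))) + 41/(-75) = -67/(2*(-7)*(-13)) + 41*(-1/75) = -67/182 - 41/75 = -12487/13650 ≈ -0.91480)
W*(-18) + A = -95*(-18) - 12487/13650 = 1710 - 12487/13650 = 23329013/13650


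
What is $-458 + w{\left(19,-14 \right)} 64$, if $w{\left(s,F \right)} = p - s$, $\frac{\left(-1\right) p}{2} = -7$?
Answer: $-778$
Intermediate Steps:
$p = 14$ ($p = \left(-2\right) \left(-7\right) = 14$)
$w{\left(s,F \right)} = 14 - s$
$-458 + w{\left(19,-14 \right)} 64 = -458 + \left(14 - 19\right) 64 = -458 - 320 = -778$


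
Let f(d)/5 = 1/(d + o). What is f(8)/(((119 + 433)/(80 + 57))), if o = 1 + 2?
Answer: 685/6072 ≈ 0.11281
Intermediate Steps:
o = 3
f(d) = 5/(3 + d) (f(d) = 5/(d + 3) = 5/(3 + d))
f(8)/(((119 + 433)/(80 + 57))) = (5/(3 + 8))/(((119 + 433)/(80 + 57))) = (5/11)/((552/137)) = (5*(1/11))/((552*(1/137))) = 5/(11*(552/137)) = (5/11)*(137/552) = 685/6072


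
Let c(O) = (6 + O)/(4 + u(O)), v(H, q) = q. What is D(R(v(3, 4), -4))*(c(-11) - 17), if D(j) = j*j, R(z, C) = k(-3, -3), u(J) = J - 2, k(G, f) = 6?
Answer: -592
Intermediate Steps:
u(J) = -2 + J
c(O) = (6 + O)/(2 + O) (c(O) = (6 + O)/(4 + (-2 + O)) = (6 + O)/(2 + O))
R(z, C) = 6
D(j) = j²
D(R(v(3, 4), -4))*(c(-11) - 17) = 6²*((6 - 11)/(2 - 11) - 17) = 36*(-5/(-9) - 17) = 36*(-⅑*(-5) - 17) = 36*(5/9 - 17) = 36*(-148/9) = -592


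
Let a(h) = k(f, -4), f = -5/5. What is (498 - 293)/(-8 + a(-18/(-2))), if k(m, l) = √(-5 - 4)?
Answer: -1640/73 - 615*I/73 ≈ -22.466 - 8.4247*I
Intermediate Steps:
f = -1 (f = -5*⅕ = -1)
k(m, l) = 3*I (k(m, l) = √(-9) = 3*I)
a(h) = 3*I
(498 - 293)/(-8 + a(-18/(-2))) = (498 - 293)/(-8 + 3*I) = 205*((-8 - 3*I)/73) = 205*(-8 - 3*I)/73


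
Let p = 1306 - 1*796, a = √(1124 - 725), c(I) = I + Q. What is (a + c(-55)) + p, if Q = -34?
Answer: 421 + √399 ≈ 440.98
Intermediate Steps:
c(I) = -34 + I (c(I) = I - 34 = -34 + I)
a = √399 ≈ 19.975
p = 510 (p = 1306 - 796 = 510)
(a + c(-55)) + p = (√399 + (-34 - 55)) + 510 = (√399 - 89) + 510 = (-89 + √399) + 510 = 421 + √399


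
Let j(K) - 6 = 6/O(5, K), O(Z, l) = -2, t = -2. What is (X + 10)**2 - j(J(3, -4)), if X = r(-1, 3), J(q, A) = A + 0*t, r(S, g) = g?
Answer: 166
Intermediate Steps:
J(q, A) = A (J(q, A) = A + 0*(-2) = A + 0 = A)
X = 3
j(K) = 3 (j(K) = 6 + 6/(-2) = 6 + 6*(-1/2) = 6 - 3 = 3)
(X + 10)**2 - j(J(3, -4)) = (3 + 10)**2 - 1*3 = 13**2 - 3 = 169 - 3 = 166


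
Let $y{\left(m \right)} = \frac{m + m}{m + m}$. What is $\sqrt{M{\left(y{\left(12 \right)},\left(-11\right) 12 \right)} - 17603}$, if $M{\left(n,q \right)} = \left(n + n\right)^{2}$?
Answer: $i \sqrt{17599} \approx 132.66 i$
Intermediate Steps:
$y{\left(m \right)} = 1$ ($y{\left(m \right)} = \frac{2 m}{2 m} = \frac{1}{2 m} 2 m = 1$)
$M{\left(n,q \right)} = 4 n^{2}$ ($M{\left(n,q \right)} = \left(2 n\right)^{2} = 4 n^{2}$)
$\sqrt{M{\left(y{\left(12 \right)},\left(-11\right) 12 \right)} - 17603} = \sqrt{4 \cdot 1^{2} - 17603} = \sqrt{4 \cdot 1 - 17603} = \sqrt{4 - 17603} = \sqrt{-17599} = i \sqrt{17599}$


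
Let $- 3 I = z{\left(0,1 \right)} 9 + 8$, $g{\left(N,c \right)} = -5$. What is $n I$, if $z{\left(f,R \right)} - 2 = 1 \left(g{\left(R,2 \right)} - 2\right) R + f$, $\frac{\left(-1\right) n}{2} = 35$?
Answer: $- \frac{2590}{3} \approx -863.33$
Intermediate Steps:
$n = -70$ ($n = \left(-2\right) 35 = -70$)
$z{\left(f,R \right)} = 2 + f - 7 R$ ($z{\left(f,R \right)} = 2 + \left(1 \left(-5 - 2\right) R + f\right) = 2 + \left(1 \left(-7\right) R + f\right) = 2 - \left(- f + 7 R\right) = 2 + f - 7 R$)
$I = \frac{37}{3}$ ($I = - \frac{\left(2 + 0 - 7\right) 9 + 8}{3} = - \frac{\left(-5\right) 9 + 8}{3} = - \frac{-45 + 8}{3} = \left(- \frac{1}{3}\right) \left(-37\right) = \frac{37}{3} \approx 12.333$)
$n I = \left(-70\right) \frac{37}{3} = - \frac{2590}{3}$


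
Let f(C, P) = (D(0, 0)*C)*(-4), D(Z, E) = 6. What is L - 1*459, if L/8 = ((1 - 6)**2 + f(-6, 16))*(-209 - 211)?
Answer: -568299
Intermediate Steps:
f(C, P) = -24*C (f(C, P) = (6*C)*(-4) = -24*C)
L = -567840 (L = 8*(((1 - 6)**2 - 24*(-6))*(-209 - 211)) = 8*(((-5)**2 + 144)*(-420)) = 8*((25 + 144)*(-420)) = 8*(169*(-420)) = 8*(-70980) = -567840)
L - 1*459 = -567840 - 1*459 = -567840 - 459 = -568299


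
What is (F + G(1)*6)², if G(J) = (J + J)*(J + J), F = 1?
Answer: 625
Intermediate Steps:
G(J) = 4*J² (G(J) = (2*J)*(2*J) = 4*J²)
(F + G(1)*6)² = (1 + (4*1²)*6)² = (1 + (4*1)*6)² = (1 + 4*6)² = (1 + 24)² = 25² = 625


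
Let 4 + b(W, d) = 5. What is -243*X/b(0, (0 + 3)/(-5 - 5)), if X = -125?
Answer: 30375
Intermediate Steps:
b(W, d) = 1 (b(W, d) = -4 + 5 = 1)
-243*X/b(0, (0 + 3)/(-5 - 5)) = -(-30375)/1 = -(-30375) = -243*(-125) = 30375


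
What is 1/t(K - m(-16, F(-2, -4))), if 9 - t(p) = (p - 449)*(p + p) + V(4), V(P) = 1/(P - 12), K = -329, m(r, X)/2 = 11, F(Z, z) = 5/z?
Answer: -8/4492727 ≈ -1.7807e-6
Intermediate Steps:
m(r, X) = 22 (m(r, X) = 2*11 = 22)
V(P) = 1/(-12 + P)
t(p) = 73/8 - 2*p*(-449 + p) (t(p) = 9 - ((p - 449)*(p + p) + 1/(-12 + 4)) = 9 - ((-449 + p)*(2*p) + 1/(-8)) = 9 - (2*p*(-449 + p) - ⅛) = 9 - (-⅛ + 2*p*(-449 + p)) = 9 + (⅛ - 2*p*(-449 + p)) = 73/8 - 2*p*(-449 + p))
1/t(K - m(-16, F(-2, -4))) = 1/(73/8 - 2*(-329 - 1*22)² + 898*(-329 - 1*22)) = 1/(73/8 - 2*(-329 - 22)² + 898*(-329 - 22)) = 1/(73/8 - 2*(-351)² + 898*(-351)) = 1/(73/8 - 2*123201 - 315198) = 1/(73/8 - 246402 - 315198) = 1/(-4492727/8) = -8/4492727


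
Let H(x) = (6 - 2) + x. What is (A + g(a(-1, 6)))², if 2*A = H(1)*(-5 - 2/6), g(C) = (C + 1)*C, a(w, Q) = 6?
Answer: 7396/9 ≈ 821.78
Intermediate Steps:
g(C) = C*(1 + C) (g(C) = (1 + C)*C = C*(1 + C))
H(x) = 4 + x
A = -40/3 (A = ((4 + 1)*(-5 - 2/6))/2 = (5*(-5 - 2*⅙))/2 = (5*(-5 - ⅓))/2 = (5*(-16/3))/2 = (½)*(-80/3) = -40/3 ≈ -13.333)
(A + g(a(-1, 6)))² = (-40/3 + 6*(1 + 6))² = (-40/3 + 6*7)² = (-40/3 + 42)² = (86/3)² = 7396/9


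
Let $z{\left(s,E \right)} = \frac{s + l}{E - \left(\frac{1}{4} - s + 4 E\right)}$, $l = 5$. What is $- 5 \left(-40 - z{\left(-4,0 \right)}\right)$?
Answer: $\frac{3380}{17} \approx 198.82$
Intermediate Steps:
$z{\left(s,E \right)} = \frac{5 + s}{- \frac{1}{4} + s - 3 E}$ ($z{\left(s,E \right)} = \frac{s + 5}{E - \left(\frac{1}{4} - s + 4 E\right)} = \frac{5 + s}{E - \left(\frac{1}{4} - s + 4 E\right)} = \frac{5 + s}{- \frac{1}{4} + s - 3 E}$)
$- 5 \left(-40 - z{\left(-4,0 \right)}\right) = - 5 \left(-40 - \frac{4 \left(5 - 4\right)}{-1 - 0 + 4 \left(-4\right)}\right) = - 5 \left(-40 - 4 \frac{1}{-1 + 0 - 16} \cdot 1\right) = - 5 \left(-40 - 4 \frac{1}{-17} \cdot 1\right) = - 5 \left(-40 - 4 \left(- \frac{1}{17}\right) 1\right) = - 5 \left(-40 - - \frac{4}{17}\right) = - 5 \left(-40 + \frac{4}{17}\right) = \left(-5\right) \left(- \frac{676}{17}\right) = \frac{3380}{17}$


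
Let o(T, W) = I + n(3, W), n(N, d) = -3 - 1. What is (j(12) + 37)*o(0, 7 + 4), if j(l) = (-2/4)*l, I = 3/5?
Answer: -527/5 ≈ -105.40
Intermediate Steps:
n(N, d) = -4
I = ⅗ (I = 3*(⅕) = ⅗ ≈ 0.60000)
j(l) = -l/2 (j(l) = (-2*¼)*l = -l/2)
o(T, W) = -17/5 (o(T, W) = ⅗ - 4 = -17/5)
(j(12) + 37)*o(0, 7 + 4) = (-½*12 + 37)*(-17/5) = (-6 + 37)*(-17/5) = 31*(-17/5) = -527/5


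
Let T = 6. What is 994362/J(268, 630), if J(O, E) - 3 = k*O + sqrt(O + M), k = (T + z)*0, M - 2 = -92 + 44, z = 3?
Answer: -994362/71 + 331454*sqrt(222)/71 ≈ 55552.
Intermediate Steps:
M = -46 (M = 2 + (-92 + 44) = 2 - 48 = -46)
k = 0 (k = (6 + 3)*0 = 9*0 = 0)
J(O, E) = 3 + sqrt(-46 + O) (J(O, E) = 3 + (0*O + sqrt(O - 46)) = 3 + (0 + sqrt(-46 + O)) = 3 + sqrt(-46 + O))
994362/J(268, 630) = 994362/(3 + sqrt(-46 + 268)) = 994362/(3 + sqrt(222))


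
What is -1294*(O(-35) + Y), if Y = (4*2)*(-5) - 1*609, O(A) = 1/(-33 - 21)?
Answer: 22675409/27 ≈ 8.3983e+5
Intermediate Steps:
O(A) = -1/54 (O(A) = 1/(-54) = -1/54)
Y = -649 (Y = 8*(-5) - 609 = -40 - 609 = -649)
-1294*(O(-35) + Y) = -1294*(-1/54 - 649) = -1294*(-35047/54) = 22675409/27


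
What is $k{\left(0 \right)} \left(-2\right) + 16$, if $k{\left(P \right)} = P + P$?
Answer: $16$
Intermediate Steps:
$k{\left(P \right)} = 2 P$
$k{\left(0 \right)} \left(-2\right) + 16 = 2 \cdot 0 \left(-2\right) + 16 = 0 \left(-2\right) + 16 = 0 + 16 = 16$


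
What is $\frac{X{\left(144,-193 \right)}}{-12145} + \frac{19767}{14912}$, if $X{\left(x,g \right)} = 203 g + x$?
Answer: $\frac{164432027}{36221248} \approx 4.5397$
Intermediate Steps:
$X{\left(x,g \right)} = x + 203 g$
$\frac{X{\left(144,-193 \right)}}{-12145} + \frac{19767}{14912} = \frac{144 + 203 \left(-193\right)}{-12145} + \frac{19767}{14912} = \left(144 - 39179\right) \left(- \frac{1}{12145}\right) + 19767 \cdot \frac{1}{14912} = \left(-39035\right) \left(- \frac{1}{12145}\right) + \frac{19767}{14912} = \frac{7807}{2429} + \frac{19767}{14912} = \frac{164432027}{36221248}$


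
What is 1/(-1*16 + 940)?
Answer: 1/924 ≈ 0.0010823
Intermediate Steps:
1/(-1*16 + 940) = 1/(-16 + 940) = 1/924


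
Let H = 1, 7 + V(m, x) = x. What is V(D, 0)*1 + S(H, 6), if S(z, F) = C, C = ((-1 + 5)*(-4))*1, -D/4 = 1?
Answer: -23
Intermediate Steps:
D = -4 (D = -4*1 = -4)
V(m, x) = -7 + x
C = -16 (C = (4*(-4))*1 = -16*1 = -16)
S(z, F) = -16
V(D, 0)*1 + S(H, 6) = (-7 + 0)*1 - 16 = -7*1 - 16 = -7 - 16 = -23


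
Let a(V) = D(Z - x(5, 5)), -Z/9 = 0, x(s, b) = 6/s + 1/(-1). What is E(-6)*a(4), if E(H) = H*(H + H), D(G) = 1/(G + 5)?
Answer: 15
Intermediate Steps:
x(s, b) = -1 + 6/s (x(s, b) = 6/s + 1*(-1) = 6/s - 1 = -1 + 6/s)
Z = 0 (Z = -9*0 = 0)
D(G) = 1/(5 + G)
a(V) = 5/24 (a(V) = 1/(5 + (0 - (6 - 1*5)/5)) = 1/(5 + (0 - (6 - 5)/5)) = 1/(5 + (0 - 1/5)) = 1/(5 - 1/5) = 1/(24/5) = 5/24)
E(H) = 2*H**2 (E(H) = H*(2*H) = 2*H**2)
E(-6)*a(4) = (2*(-6)**2)*(5/24) = (2*36)*(5/24) = 72*(5/24) = 15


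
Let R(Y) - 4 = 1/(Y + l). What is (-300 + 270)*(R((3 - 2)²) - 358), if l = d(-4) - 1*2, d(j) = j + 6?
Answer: 10590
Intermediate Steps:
d(j) = 6 + j
l = 0 (l = (6 - 4) - 1*2 = 2 - 2 = 0)
R(Y) = 4 + 1/Y (R(Y) = 4 + 1/(Y + 0) = 4 + 1/Y)
(-300 + 270)*(R((3 - 2)²) - 358) = (-300 + 270)*((4 + 1/((3 - 2)²)) - 358) = -30*((4 + 1/(1²)) - 358) = -30*((4 + 1/1) - 358) = -30*((4 + 1) - 358) = -30*(5 - 358) = -30*(-353) = 10590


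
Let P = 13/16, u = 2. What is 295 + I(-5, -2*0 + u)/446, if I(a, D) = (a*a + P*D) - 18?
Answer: 1052629/3568 ≈ 295.02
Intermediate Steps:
P = 13/16 (P = 13*(1/16) = 13/16 ≈ 0.81250)
I(a, D) = -18 + a² + 13*D/16 (I(a, D) = (a*a + 13*D/16) - 18 = (a² + 13*D/16) - 18 = -18 + a² + 13*D/16)
295 + I(-5, -2*0 + u)/446 = 295 + (-18 + (-5)² + 13*(-2*0 + 2)/16)/446 = 295 + (-18 + 25 + 13*(0 + 2)/16)/446 = 295 + (-18 + 25 + (13/16)*2)/446 = 295 + (-18 + 25 + 13/8)/446 = 295 + (1/446)*(69/8) = 295 + 69/3568 = 1052629/3568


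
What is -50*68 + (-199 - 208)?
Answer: -3807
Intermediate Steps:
-50*68 + (-199 - 208) = -3400 - 407 = -3807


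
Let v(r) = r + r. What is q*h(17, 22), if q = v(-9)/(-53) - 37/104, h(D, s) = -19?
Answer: 1691/5512 ≈ 0.30679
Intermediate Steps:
v(r) = 2*r
q = -89/5512 (q = (2*(-9))/(-53) - 37/104 = -18*(-1/53) - 37*1/104 = 18/53 - 37/104 = -89/5512 ≈ -0.016147)
q*h(17, 22) = -89/5512*(-19) = 1691/5512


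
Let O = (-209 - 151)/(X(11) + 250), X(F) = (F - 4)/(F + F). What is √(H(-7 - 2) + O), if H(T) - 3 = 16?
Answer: √532598491/5507 ≈ 4.1907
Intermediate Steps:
X(F) = (-4 + F)/(2*F) (X(F) = (-4 + F)/((2*F)) = (-4 + F)*(1/(2*F)) = (-4 + F)/(2*F))
H(T) = 19 (H(T) = 3 + 16 = 19)
O = -7920/5507 (O = (-209 - 151)/((½)*(-4 + 11)/11 + 250) = -360/((½)*(1/11)*7 + 250) = -360/(7/22 + 250) = -360/5507/22 = -360*22/5507 = -7920/5507 ≈ -1.4382)
√(H(-7 - 2) + O) = √(19 - 7920/5507) = √(96713/5507) = √532598491/5507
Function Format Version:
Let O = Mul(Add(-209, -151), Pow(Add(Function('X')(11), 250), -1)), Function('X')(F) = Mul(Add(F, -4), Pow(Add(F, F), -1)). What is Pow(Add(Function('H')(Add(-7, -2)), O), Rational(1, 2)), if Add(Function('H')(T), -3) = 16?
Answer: Mul(Rational(1, 5507), Pow(532598491, Rational(1, 2))) ≈ 4.1907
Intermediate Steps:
Function('X')(F) = Mul(Rational(1, 2), Pow(F, -1), Add(-4, F)) (Function('X')(F) = Mul(Add(-4, F), Pow(Mul(2, F), -1)) = Mul(Add(-4, F), Mul(Rational(1, 2), Pow(F, -1))) = Mul(Rational(1, 2), Pow(F, -1), Add(-4, F)))
Function('H')(T) = 19 (Function('H')(T) = Add(3, 16) = 19)
O = Rational(-7920, 5507) (O = Mul(Add(-209, -151), Pow(Add(Mul(Rational(1, 2), Pow(11, -1), Add(-4, 11)), 250), -1)) = Mul(-360, Pow(Add(Mul(Rational(1, 2), Rational(1, 11), 7), 250), -1)) = Mul(-360, Pow(Add(Rational(7, 22), 250), -1)) = Mul(-360, Pow(Rational(5507, 22), -1)) = Mul(-360, Rational(22, 5507)) = Rational(-7920, 5507) ≈ -1.4382)
Pow(Add(Function('H')(Add(-7, -2)), O), Rational(1, 2)) = Pow(Add(19, Rational(-7920, 5507)), Rational(1, 2)) = Pow(Rational(96713, 5507), Rational(1, 2)) = Mul(Rational(1, 5507), Pow(532598491, Rational(1, 2)))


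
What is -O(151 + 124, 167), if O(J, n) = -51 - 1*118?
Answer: 169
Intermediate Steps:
O(J, n) = -169 (O(J, n) = -51 - 118 = -169)
-O(151 + 124, 167) = -1*(-169) = 169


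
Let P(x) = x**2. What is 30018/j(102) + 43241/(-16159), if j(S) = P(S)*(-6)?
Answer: -48247531/15283476 ≈ -3.1568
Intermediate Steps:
j(S) = -6*S**2 (j(S) = S**2*(-6) = -6*S**2)
30018/j(102) + 43241/(-16159) = 30018/((-6*102**2)) + 43241/(-16159) = 30018/((-6*10404)) + 43241*(-1/16159) = 30018/(-62424) - 3931/1469 = 30018*(-1/62424) - 3931/1469 = -5003/10404 - 3931/1469 = -48247531/15283476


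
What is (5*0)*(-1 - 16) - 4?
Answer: -4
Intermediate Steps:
(5*0)*(-1 - 16) - 4 = 0*(-17) - 4 = 0 - 4 = -4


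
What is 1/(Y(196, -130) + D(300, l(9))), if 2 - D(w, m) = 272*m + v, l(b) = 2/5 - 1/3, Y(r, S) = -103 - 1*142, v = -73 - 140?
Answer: -15/722 ≈ -0.020776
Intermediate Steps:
v = -213
Y(r, S) = -245 (Y(r, S) = -103 - 142 = -245)
l(b) = 1/15 (l(b) = 2*(⅕) - 1*⅓ = ⅖ - ⅓ = 1/15)
D(w, m) = 215 - 272*m (D(w, m) = 2 - (272*m - 213) = 2 - (-213 + 272*m) = 2 + (213 - 272*m) = 215 - 272*m)
1/(Y(196, -130) + D(300, l(9))) = 1/(-245 + (215 - 272*1/15)) = 1/(-245 + (215 - 272/15)) = 1/(-245 + 2953/15) = 1/(-722/15) = -15/722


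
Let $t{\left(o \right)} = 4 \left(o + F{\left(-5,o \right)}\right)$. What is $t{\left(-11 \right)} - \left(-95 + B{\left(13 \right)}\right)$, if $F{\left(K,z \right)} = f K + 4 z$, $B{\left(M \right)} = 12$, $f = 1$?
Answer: $-157$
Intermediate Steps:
$F{\left(K,z \right)} = K + 4 z$ ($F{\left(K,z \right)} = 1 K + 4 z = K + 4 z$)
$t{\left(o \right)} = -20 + 20 o$ ($t{\left(o \right)} = 4 \left(o + \left(-5 + 4 o\right)\right) = 4 \left(-5 + 5 o\right) = -20 + 20 o$)
$t{\left(-11 \right)} - \left(-95 + B{\left(13 \right)}\right) = \left(-20 + 20 \left(-11\right)\right) - \left(-95 + 12\right) = \left(-20 - 220\right) - -83 = -240 + 83 = -157$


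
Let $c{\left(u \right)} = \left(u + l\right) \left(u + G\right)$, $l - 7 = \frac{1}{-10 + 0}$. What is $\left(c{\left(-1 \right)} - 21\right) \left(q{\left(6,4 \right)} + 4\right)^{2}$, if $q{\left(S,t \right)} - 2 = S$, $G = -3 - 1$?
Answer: $-7272$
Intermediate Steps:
$G = -4$ ($G = -3 - 1 = -4$)
$q{\left(S,t \right)} = 2 + S$
$l = \frac{69}{10}$ ($l = 7 + \frac{1}{-10 + 0} = 7 + \frac{1}{-10} = 7 - \frac{1}{10} = \frac{69}{10} \approx 6.9$)
$c{\left(u \right)} = \left(-4 + u\right) \left(\frac{69}{10} + u\right)$ ($c{\left(u \right)} = \left(u + \frac{69}{10}\right) \left(u - 4\right) = \left(\frac{69}{10} + u\right) \left(-4 + u\right) = \left(-4 + u\right) \left(\frac{69}{10} + u\right)$)
$\left(c{\left(-1 \right)} - 21\right) \left(q{\left(6,4 \right)} + 4\right)^{2} = \left(\left(- \frac{138}{5} + \left(-1\right)^{2} + \frac{29}{10} \left(-1\right)\right) - 21\right) \left(\left(2 + 6\right) + 4\right)^{2} = \left(\left(- \frac{138}{5} + 1 - \frac{29}{10}\right) - 21\right) \left(8 + 4\right)^{2} = \left(- \frac{59}{2} - 21\right) 12^{2} = \left(- \frac{101}{2}\right) 144 = -7272$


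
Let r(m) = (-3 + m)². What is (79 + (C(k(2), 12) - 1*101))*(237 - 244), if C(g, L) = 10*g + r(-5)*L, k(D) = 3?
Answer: -5432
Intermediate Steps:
C(g, L) = 10*g + 64*L (C(g, L) = 10*g + (-3 - 5)²*L = 10*g + (-8)²*L = 10*g + 64*L)
(79 + (C(k(2), 12) - 1*101))*(237 - 244) = (79 + ((10*3 + 64*12) - 1*101))*(237 - 244) = (79 + ((30 + 768) - 101))*(-7) = (79 + (798 - 101))*(-7) = (79 + 697)*(-7) = 776*(-7) = -5432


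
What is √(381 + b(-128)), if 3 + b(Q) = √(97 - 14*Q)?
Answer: √(378 + √1889) ≈ 20.530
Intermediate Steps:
b(Q) = -3 + √(97 - 14*Q)
√(381 + b(-128)) = √(381 + (-3 + √(97 - 14*(-128)))) = √(381 + (-3 + √(97 + 1792))) = √(381 + (-3 + √1889)) = √(378 + √1889)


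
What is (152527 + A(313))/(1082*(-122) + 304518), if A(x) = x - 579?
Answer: 152261/172514 ≈ 0.88260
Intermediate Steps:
A(x) = -579 + x
(152527 + A(313))/(1082*(-122) + 304518) = (152527 + (-579 + 313))/(1082*(-122) + 304518) = (152527 - 266)/(-132004 + 304518) = 152261/172514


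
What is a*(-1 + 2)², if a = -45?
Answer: -45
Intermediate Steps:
a*(-1 + 2)² = -45*(-1 + 2)² = -45*1² = -45*1 = -45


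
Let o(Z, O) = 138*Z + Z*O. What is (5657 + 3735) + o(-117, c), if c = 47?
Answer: -12253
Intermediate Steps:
o(Z, O) = 138*Z + O*Z
(5657 + 3735) + o(-117, c) = (5657 + 3735) - 117*(138 + 47) = 9392 - 117*185 = 9392 - 21645 = -12253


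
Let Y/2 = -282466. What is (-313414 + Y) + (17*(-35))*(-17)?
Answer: -868231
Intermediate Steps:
Y = -564932 (Y = 2*(-282466) = -564932)
(-313414 + Y) + (17*(-35))*(-17) = (-313414 - 564932) + (17*(-35))*(-17) = -878346 - 595*(-17) = -878346 + 10115 = -868231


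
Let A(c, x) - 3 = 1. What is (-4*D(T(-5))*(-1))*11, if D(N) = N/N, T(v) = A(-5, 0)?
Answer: 44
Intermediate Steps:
A(c, x) = 4 (A(c, x) = 3 + 1 = 4)
T(v) = 4
D(N) = 1
(-4*D(T(-5))*(-1))*11 = (-4*1*(-1))*11 = -4*(-1)*11 = 4*11 = 44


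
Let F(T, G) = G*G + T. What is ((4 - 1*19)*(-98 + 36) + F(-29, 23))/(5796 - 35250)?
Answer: -715/14727 ≈ -0.048550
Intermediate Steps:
F(T, G) = T + G² (F(T, G) = G² + T = T + G²)
((4 - 1*19)*(-98 + 36) + F(-29, 23))/(5796 - 35250) = ((4 - 1*19)*(-98 + 36) + (-29 + 23²))/(5796 - 35250) = ((4 - 19)*(-62) + (-29 + 529))/(-29454) = (-15*(-62) + 500)*(-1/29454) = (930 + 500)*(-1/29454) = 1430*(-1/29454) = -715/14727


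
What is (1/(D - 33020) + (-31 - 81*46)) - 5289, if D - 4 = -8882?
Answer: -379009309/41898 ≈ -9046.0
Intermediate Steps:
D = -8878 (D = 4 - 8882 = -8878)
(1/(D - 33020) + (-31 - 81*46)) - 5289 = (1/(-8878 - 33020) + (-31 - 81*46)) - 5289 = (1/(-41898) + (-31 - 3726)) - 5289 = (-1/41898 - 3757) - 5289 = -157410787/41898 - 5289 = -379009309/41898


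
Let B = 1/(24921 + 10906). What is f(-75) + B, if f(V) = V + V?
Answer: -5374049/35827 ≈ -150.00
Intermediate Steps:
B = 1/35827 ≈ 2.7912e-5
f(V) = 2*V
f(-75) + B = 2*(-75) + 1/35827 = -150 + 1/35827 = -5374049/35827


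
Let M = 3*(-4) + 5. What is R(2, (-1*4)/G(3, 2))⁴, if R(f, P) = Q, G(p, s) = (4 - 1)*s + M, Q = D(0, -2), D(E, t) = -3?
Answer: 81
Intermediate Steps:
Q = -3
M = -7 (M = -12 + 5 = -7)
G(p, s) = -7 + 3*s (G(p, s) = (4 - 1)*s - 7 = 3*s - 7 = -7 + 3*s)
R(f, P) = -3
R(2, (-1*4)/G(3, 2))⁴ = (-3)⁴ = 81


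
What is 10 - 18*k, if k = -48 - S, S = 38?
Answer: 1558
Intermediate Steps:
k = -86 (k = -48 - 1*38 = -48 - 38 = -86)
10 - 18*k = 10 - 18*(-86) = 10 + 1548 = 1558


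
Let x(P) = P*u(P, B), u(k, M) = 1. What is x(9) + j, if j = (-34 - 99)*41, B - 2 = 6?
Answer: -5444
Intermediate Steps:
B = 8 (B = 2 + 6 = 8)
j = -5453 (j = -133*41 = -5453)
x(P) = P (x(P) = P*1 = P)
x(9) + j = 9 - 5453 = -5444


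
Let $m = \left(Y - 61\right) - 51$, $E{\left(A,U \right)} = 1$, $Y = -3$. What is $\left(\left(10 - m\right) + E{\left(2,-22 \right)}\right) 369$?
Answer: $46494$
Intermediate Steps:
$m = -115$ ($m = \left(-3 - 61\right) - 51 = -64 - 51 = -115$)
$\left(\left(10 - m\right) + E{\left(2,-22 \right)}\right) 369 = \left(\left(10 - -115\right) + 1\right) 369 = \left(\left(10 + 115\right) + 1\right) 369 = \left(125 + 1\right) 369 = 126 \cdot 369 = 46494$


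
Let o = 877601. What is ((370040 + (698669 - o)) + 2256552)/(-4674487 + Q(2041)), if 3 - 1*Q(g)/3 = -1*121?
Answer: -489532/934823 ≈ -0.52366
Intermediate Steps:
Q(g) = 372 (Q(g) = 9 - (-3)*121 = 9 - 3*(-121) = 9 + 363 = 372)
((370040 + (698669 - o)) + 2256552)/(-4674487 + Q(2041)) = ((370040 + (698669 - 1*877601)) + 2256552)/(-4674487 + 372) = ((370040 + (698669 - 877601)) + 2256552)/(-4674115) = ((370040 - 178932) + 2256552)*(-1/4674115) = (191108 + 2256552)*(-1/4674115) = 2447660*(-1/4674115) = -489532/934823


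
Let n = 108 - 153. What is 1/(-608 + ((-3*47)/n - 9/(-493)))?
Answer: -7395/4472854 ≈ -0.0016533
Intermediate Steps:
n = -45
1/(-608 + ((-3*47)/n - 9/(-493))) = 1/(-608 + (-3*47/(-45) - 9/(-493))) = 1/(-608 + (-141*(-1/45) - 9*(-1/493))) = 1/(-608 + (47/15 + 9/493)) = 1/(-608 + 23306/7395) = 1/(-4472854/7395) = -7395/4472854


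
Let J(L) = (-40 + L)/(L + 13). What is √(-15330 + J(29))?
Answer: I*√27042582/42 ≈ 123.82*I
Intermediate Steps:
J(L) = (-40 + L)/(13 + L)
√(-15330 + J(29)) = √(-15330 + (-40 + 29)/(13 + 29)) = √(-15330 - 11/42) = √(-643871/42) = I*√27042582/42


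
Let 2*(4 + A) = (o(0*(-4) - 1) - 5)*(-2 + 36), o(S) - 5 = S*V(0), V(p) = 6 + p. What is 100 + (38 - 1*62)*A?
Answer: 2644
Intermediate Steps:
o(S) = 5 + 6*S (o(S) = 5 + S*(6 + 0) = 5 + S*6 = 5 + 6*S)
A = -106 (A = -4 + (((5 + 6*(0*(-4) - 1)) - 5)*(-2 + 36))/2 = -4 + (((5 + 6*(0 - 1)) - 5)*34)/2 = -4 + (((5 + 6*(-1)) - 5)*34)/2 = -4 + (((5 - 6) - 5)*34)/2 = -4 + ((-1 - 5)*34)/2 = -4 + (-6*34)/2 = -4 + (½)*(-204) = -4 - 102 = -106)
100 + (38 - 1*62)*A = 100 + (38 - 1*62)*(-106) = 100 + (38 - 62)*(-106) = 100 - 24*(-106) = 100 + 2544 = 2644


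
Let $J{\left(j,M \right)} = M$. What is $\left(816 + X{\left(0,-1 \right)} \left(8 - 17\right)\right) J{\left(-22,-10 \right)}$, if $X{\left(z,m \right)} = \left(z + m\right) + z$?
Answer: $-8250$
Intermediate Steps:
$X{\left(z,m \right)} = m + 2 z$ ($X{\left(z,m \right)} = \left(m + z\right) + z = m + 2 z$)
$\left(816 + X{\left(0,-1 \right)} \left(8 - 17\right)\right) J{\left(-22,-10 \right)} = \left(816 + \left(-1 + 2 \cdot 0\right) \left(8 - 17\right)\right) \left(-10\right) = \left(816 + \left(-1 + 0\right) \left(-9\right)\right) \left(-10\right) = \left(816 - -9\right) \left(-10\right) = \left(816 + 9\right) \left(-10\right) = 825 \left(-10\right) = -8250$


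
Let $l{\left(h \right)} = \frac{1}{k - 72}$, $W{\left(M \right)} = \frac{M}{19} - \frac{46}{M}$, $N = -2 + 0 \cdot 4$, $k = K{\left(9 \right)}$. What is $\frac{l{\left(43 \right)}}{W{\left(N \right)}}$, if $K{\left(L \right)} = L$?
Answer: $- \frac{19}{27405} \approx -0.0006933$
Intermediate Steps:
$k = 9$
$N = -2$ ($N = -2 + 0 = -2$)
$W{\left(M \right)} = - \frac{46}{M} + \frac{M}{19}$ ($W{\left(M \right)} = M \frac{1}{19} - \frac{46}{M} = \frac{M}{19} - \frac{46}{M} = - \frac{46}{M} + \frac{M}{19}$)
$l{\left(h \right)} = - \frac{1}{63}$ ($l{\left(h \right)} = \frac{1}{9 - 72} = \frac{1}{-63} = - \frac{1}{63}$)
$\frac{l{\left(43 \right)}}{W{\left(N \right)}} = - \frac{1}{63 \left(- \frac{46}{-2} + \frac{1}{19} \left(-2\right)\right)} = - \frac{1}{63 \left(\left(-46\right) \left(- \frac{1}{2}\right) - \frac{2}{19}\right)} = - \frac{1}{63 \left(23 - \frac{2}{19}\right)} = - \frac{1}{63 \cdot \frac{435}{19}} = \left(- \frac{1}{63}\right) \frac{19}{435} = - \frac{19}{27405}$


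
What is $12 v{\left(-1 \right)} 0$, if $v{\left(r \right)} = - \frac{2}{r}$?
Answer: $0$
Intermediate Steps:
$12 v{\left(-1 \right)} 0 = 12 \left(- \frac{2}{-1}\right) 0 = 12 \left(\left(-2\right) \left(-1\right)\right) 0 = 12 \cdot 2 \cdot 0 = 24 \cdot 0 = 0$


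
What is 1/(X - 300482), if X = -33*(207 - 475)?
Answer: -1/291638 ≈ -3.4289e-6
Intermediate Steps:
X = 8844 (X = -33*(-268) = 8844)
1/(X - 300482) = 1/(8844 - 300482) = 1/(-291638) = -1/291638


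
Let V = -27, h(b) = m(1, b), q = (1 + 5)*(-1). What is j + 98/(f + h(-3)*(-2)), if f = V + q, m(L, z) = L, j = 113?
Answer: 551/5 ≈ 110.20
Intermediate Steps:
q = -6 (q = 6*(-1) = -6)
h(b) = 1
f = -33 (f = -27 - 6 = -33)
j + 98/(f + h(-3)*(-2)) = 113 + 98/(-33 + 1*(-2)) = 113 + 98/(-33 - 2) = 113 + 98/(-35) = 113 - 1/35*98 = 113 - 14/5 = 551/5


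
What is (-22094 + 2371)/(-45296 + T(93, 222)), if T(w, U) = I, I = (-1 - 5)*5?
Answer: 19723/45326 ≈ 0.43514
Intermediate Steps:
I = -30 (I = -6*5 = -30)
T(w, U) = -30
(-22094 + 2371)/(-45296 + T(93, 222)) = (-22094 + 2371)/(-45296 - 30) = -19723/(-45326) = -19723*(-1/45326) = 19723/45326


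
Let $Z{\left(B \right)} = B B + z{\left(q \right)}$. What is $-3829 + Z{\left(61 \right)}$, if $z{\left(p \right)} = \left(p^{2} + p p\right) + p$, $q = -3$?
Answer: $-93$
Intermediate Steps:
$z{\left(p \right)} = p + 2 p^{2}$ ($z{\left(p \right)} = \left(p^{2} + p^{2}\right) + p = 2 p^{2} + p = p + 2 p^{2}$)
$Z{\left(B \right)} = 15 + B^{2}$ ($Z{\left(B \right)} = B B - 3 \left(1 + 2 \left(-3\right)\right) = B^{2} - 3 \left(1 - 6\right) = B^{2} - -15 = B^{2} + 15 = 15 + B^{2}$)
$-3829 + Z{\left(61 \right)} = -3829 + \left(15 + 61^{2}\right) = -3829 + \left(15 + 3721\right) = -3829 + 3736 = -93$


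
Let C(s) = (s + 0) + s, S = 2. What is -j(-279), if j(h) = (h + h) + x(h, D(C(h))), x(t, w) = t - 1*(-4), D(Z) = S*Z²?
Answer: 833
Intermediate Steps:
C(s) = 2*s (C(s) = s + s = 2*s)
D(Z) = 2*Z²
x(t, w) = 4 + t (x(t, w) = t + 4 = 4 + t)
j(h) = 4 + 3*h (j(h) = (h + h) + (4 + h) = 2*h + (4 + h) = 4 + 3*h)
-j(-279) = -(4 + 3*(-279)) = -(4 - 837) = -1*(-833) = 833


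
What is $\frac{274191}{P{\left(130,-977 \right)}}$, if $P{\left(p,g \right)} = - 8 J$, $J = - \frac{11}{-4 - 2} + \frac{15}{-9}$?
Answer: $- \frac{822573}{4} \approx -2.0564 \cdot 10^{5}$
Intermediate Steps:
$J = \frac{1}{6}$ ($J = - \frac{11}{-6} + 15 \left(- \frac{1}{9}\right) = \left(-11\right) \left(- \frac{1}{6}\right) - \frac{5}{3} = \frac{11}{6} - \frac{5}{3} = \frac{1}{6} \approx 0.16667$)
$P{\left(p,g \right)} = - \frac{4}{3}$ ($P{\left(p,g \right)} = \left(-8\right) \frac{1}{6} = - \frac{4}{3}$)
$\frac{274191}{P{\left(130,-977 \right)}} = \frac{274191}{- \frac{4}{3}} = 274191 \left(- \frac{3}{4}\right) = - \frac{822573}{4}$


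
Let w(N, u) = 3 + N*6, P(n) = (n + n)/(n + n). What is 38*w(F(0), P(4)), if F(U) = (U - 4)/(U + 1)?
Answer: -798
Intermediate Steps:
F(U) = (-4 + U)/(1 + U)
P(n) = 1 (P(n) = (2*n)/((2*n)) = (2*n)*(1/(2*n)) = 1)
w(N, u) = 3 + 6*N
38*w(F(0), P(4)) = 38*(3 + 6*((-4 + 0)/(1 + 0))) = 38*(3 + 6*(-4/1)) = 38*(3 + 6*(1*(-4))) = 38*(3 + 6*(-4)) = 38*(3 - 24) = 38*(-21) = -798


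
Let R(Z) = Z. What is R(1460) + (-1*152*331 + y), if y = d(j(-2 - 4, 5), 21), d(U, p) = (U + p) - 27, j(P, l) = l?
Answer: -48853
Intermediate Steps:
d(U, p) = -27 + U + p
y = -1 (y = -27 + 5 + 21 = -1)
R(1460) + (-1*152*331 + y) = 1460 + (-1*152*331 - 1) = 1460 + (-152*331 - 1) = 1460 + (-50312 - 1) = 1460 - 50313 = -48853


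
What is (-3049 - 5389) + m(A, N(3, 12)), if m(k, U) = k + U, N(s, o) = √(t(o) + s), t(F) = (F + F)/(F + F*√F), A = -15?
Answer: -8453 + √(3 + 24/(12 + 24*√3)) ≈ -8451.1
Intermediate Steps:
t(F) = 2*F/(F + F^(3/2)) (t(F) = (2*F)/(F + F^(3/2)) = 2*F/(F + F^(3/2)))
N(s, o) = √(s + 2*o/(o + o^(3/2))) (N(s, o) = √(2*o/(o + o^(3/2)) + s) = √(s + 2*o/(o + o^(3/2))))
m(k, U) = U + k
(-3049 - 5389) + m(A, N(3, 12)) = (-3049 - 5389) + (√((2*12 + 3*(12 + 12^(3/2)))/(12 + 12^(3/2))) - 15) = -8438 + (√((24 + 3*(12 + 24*√3))/(12 + 24*√3)) - 15) = -8438 + (√((24 + (36 + 72*√3))/(12 + 24*√3)) - 15) = -8438 + (√((60 + 72*√3)/(12 + 24*√3)) - 15) = -8438 + (√(60 + 72*√3)/√(12 + 24*√3) - 15) = -8438 + (-15 + √(60 + 72*√3)/√(12 + 24*√3)) = -8453 + √(60 + 72*√3)/√(12 + 24*√3)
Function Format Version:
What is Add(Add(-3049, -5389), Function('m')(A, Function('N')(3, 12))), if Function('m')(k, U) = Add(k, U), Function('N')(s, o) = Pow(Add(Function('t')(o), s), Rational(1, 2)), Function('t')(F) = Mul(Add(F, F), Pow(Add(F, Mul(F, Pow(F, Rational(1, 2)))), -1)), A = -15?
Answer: Add(-8453, Pow(Add(3, Mul(24, Pow(Add(12, Mul(24, Pow(3, Rational(1, 2)))), -1))), Rational(1, 2))) ≈ -8451.1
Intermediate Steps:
Function('t')(F) = Mul(2, F, Pow(Add(F, Pow(F, Rational(3, 2))), -1)) (Function('t')(F) = Mul(Mul(2, F), Pow(Add(F, Pow(F, Rational(3, 2))), -1)) = Mul(2, F, Pow(Add(F, Pow(F, Rational(3, 2))), -1)))
Function('N')(s, o) = Pow(Add(s, Mul(2, o, Pow(Add(o, Pow(o, Rational(3, 2))), -1))), Rational(1, 2)) (Function('N')(s, o) = Pow(Add(Mul(2, o, Pow(Add(o, Pow(o, Rational(3, 2))), -1)), s), Rational(1, 2)) = Pow(Add(s, Mul(2, o, Pow(Add(o, Pow(o, Rational(3, 2))), -1))), Rational(1, 2)))
Function('m')(k, U) = Add(U, k)
Add(Add(-3049, -5389), Function('m')(A, Function('N')(3, 12))) = Add(Add(-3049, -5389), Add(Pow(Mul(Pow(Add(12, Pow(12, Rational(3, 2))), -1), Add(Mul(2, 12), Mul(3, Add(12, Pow(12, Rational(3, 2)))))), Rational(1, 2)), -15)) = Add(-8438, Add(Pow(Mul(Pow(Add(12, Mul(24, Pow(3, Rational(1, 2)))), -1), Add(24, Mul(3, Add(12, Mul(24, Pow(3, Rational(1, 2))))))), Rational(1, 2)), -15)) = Add(-8438, Add(Pow(Mul(Pow(Add(12, Mul(24, Pow(3, Rational(1, 2)))), -1), Add(24, Add(36, Mul(72, Pow(3, Rational(1, 2)))))), Rational(1, 2)), -15)) = Add(-8438, Add(Pow(Mul(Pow(Add(12, Mul(24, Pow(3, Rational(1, 2)))), -1), Add(60, Mul(72, Pow(3, Rational(1, 2))))), Rational(1, 2)), -15)) = Add(-8438, Add(Mul(Pow(Add(12, Mul(24, Pow(3, Rational(1, 2)))), Rational(-1, 2)), Pow(Add(60, Mul(72, Pow(3, Rational(1, 2)))), Rational(1, 2))), -15)) = Add(-8438, Add(-15, Mul(Pow(Add(12, Mul(24, Pow(3, Rational(1, 2)))), Rational(-1, 2)), Pow(Add(60, Mul(72, Pow(3, Rational(1, 2)))), Rational(1, 2))))) = Add(-8453, Mul(Pow(Add(12, Mul(24, Pow(3, Rational(1, 2)))), Rational(-1, 2)), Pow(Add(60, Mul(72, Pow(3, Rational(1, 2)))), Rational(1, 2))))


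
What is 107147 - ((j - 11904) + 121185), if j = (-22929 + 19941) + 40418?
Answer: -39564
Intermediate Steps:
j = 37430 (j = -2988 + 40418 = 37430)
107147 - ((j - 11904) + 121185) = 107147 - ((37430 - 11904) + 121185) = 107147 - (25526 + 121185) = 107147 - 1*146711 = 107147 - 146711 = -39564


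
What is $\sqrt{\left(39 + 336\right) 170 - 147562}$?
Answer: $2 i \sqrt{20953} \approx 289.5 i$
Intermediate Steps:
$\sqrt{\left(39 + 336\right) 170 - 147562} = \sqrt{375 \cdot 170 - 147562} = \sqrt{63750 - 147562} = \sqrt{-83812} = 2 i \sqrt{20953}$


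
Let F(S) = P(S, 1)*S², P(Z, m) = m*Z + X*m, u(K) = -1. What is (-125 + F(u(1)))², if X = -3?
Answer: 16641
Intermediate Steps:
P(Z, m) = -3*m + Z*m (P(Z, m) = m*Z - 3*m = Z*m - 3*m = -3*m + Z*m)
F(S) = S²*(-3 + S) (F(S) = (1*(-3 + S))*S² = (-3 + S)*S² = S²*(-3 + S))
(-125 + F(u(1)))² = (-125 + (-1)²*(-3 - 1))² = (-125 + 1*(-4))² = (-125 - 4)² = (-129)² = 16641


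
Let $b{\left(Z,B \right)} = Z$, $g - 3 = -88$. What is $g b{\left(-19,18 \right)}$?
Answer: $1615$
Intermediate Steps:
$g = -85$ ($g = 3 - 88 = -85$)
$g b{\left(-19,18 \right)} = \left(-85\right) \left(-19\right) = 1615$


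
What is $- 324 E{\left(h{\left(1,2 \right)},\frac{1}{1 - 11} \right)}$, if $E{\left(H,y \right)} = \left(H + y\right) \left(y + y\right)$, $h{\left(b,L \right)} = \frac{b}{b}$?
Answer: $\frac{1458}{25} \approx 58.32$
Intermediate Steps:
$h{\left(b,L \right)} = 1$
$E{\left(H,y \right)} = 2 y \left(H + y\right)$ ($E{\left(H,y \right)} = \left(H + y\right) 2 y = 2 y \left(H + y\right)$)
$- 324 E{\left(h{\left(1,2 \right)},\frac{1}{1 - 11} \right)} = - 324 \frac{2 \left(1 + \frac{1}{1 - 11}\right)}{1 - 11} = - 324 \frac{2 \left(1 + \frac{1}{-10}\right)}{-10} = - 324 \cdot 2 \left(- \frac{1}{10}\right) \left(1 - \frac{1}{10}\right) = - 324 \cdot 2 \left(- \frac{1}{10}\right) \frac{9}{10} = \left(-324\right) \left(- \frac{9}{50}\right) = \frac{1458}{25}$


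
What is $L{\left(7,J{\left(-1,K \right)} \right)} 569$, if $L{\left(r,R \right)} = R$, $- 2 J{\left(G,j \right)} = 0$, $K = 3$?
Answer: $0$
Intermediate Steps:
$J{\left(G,j \right)} = 0$ ($J{\left(G,j \right)} = \left(- \frac{1}{2}\right) 0 = 0$)
$L{\left(7,J{\left(-1,K \right)} \right)} 569 = 0 \cdot 569 = 0$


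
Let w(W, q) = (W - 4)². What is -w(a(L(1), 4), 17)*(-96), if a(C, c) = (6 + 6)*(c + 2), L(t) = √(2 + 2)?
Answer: 443904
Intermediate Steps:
L(t) = 2 (L(t) = √4 = 2)
a(C, c) = 24 + 12*c (a(C, c) = 12*(2 + c) = 24 + 12*c)
w(W, q) = (-4 + W)²
-w(a(L(1), 4), 17)*(-96) = -(-4 + (24 + 12*4))²*(-96) = -(-4 + (24 + 48))²*(-96) = -(-4 + 72)²*(-96) = -68²*(-96) = -4624*(-96) = -1*(-443904) = 443904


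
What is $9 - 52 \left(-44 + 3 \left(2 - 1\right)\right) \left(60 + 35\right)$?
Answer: $202549$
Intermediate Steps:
$9 - 52 \left(-44 + 3 \left(2 - 1\right)\right) \left(60 + 35\right) = 9 - 52 \left(-44 + 3 \cdot 1\right) 95 = 9 - 52 \left(-44 + 3\right) 95 = 9 - 52 \left(\left(-41\right) 95\right) = 9 - -202540 = 9 + 202540 = 202549$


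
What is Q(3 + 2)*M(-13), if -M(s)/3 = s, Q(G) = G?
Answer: 195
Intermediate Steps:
M(s) = -3*s
Q(3 + 2)*M(-13) = (3 + 2)*(-3*(-13)) = 5*39 = 195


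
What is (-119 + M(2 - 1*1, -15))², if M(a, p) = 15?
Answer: 10816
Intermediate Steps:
(-119 + M(2 - 1*1, -15))² = (-119 + 15)² = (-104)² = 10816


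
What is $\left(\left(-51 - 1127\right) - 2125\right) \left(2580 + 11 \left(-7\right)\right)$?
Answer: $-8267409$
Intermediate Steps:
$\left(\left(-51 - 1127\right) - 2125\right) \left(2580 + 11 \left(-7\right)\right) = \left(\left(-51 - 1127\right) - 2125\right) \left(2580 - 77\right) = \left(-1178 - 2125\right) 2503 = \left(-3303\right) 2503 = -8267409$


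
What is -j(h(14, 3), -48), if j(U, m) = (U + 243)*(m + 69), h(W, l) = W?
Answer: -5397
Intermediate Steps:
j(U, m) = (69 + m)*(243 + U) (j(U, m) = (243 + U)*(69 + m) = (69 + m)*(243 + U))
-j(h(14, 3), -48) = -(16767 + 69*14 + 243*(-48) + 14*(-48)) = -(16767 + 966 - 11664 - 672) = -1*5397 = -5397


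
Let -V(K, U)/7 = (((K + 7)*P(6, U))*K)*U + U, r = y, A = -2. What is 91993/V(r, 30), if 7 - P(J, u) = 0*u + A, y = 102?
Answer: -91993/21013230 ≈ -0.0043779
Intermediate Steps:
r = 102
P(J, u) = 9 (P(J, u) = 7 - (0*u - 2) = 7 - (0 - 2) = 7 - 1*(-2) = 7 + 2 = 9)
V(K, U) = -7*U - 7*K*U*(63 + 9*K) (V(K, U) = -7*((((K + 7)*9)*K)*U + U) = -7*((((7 + K)*9)*K)*U + U) = -7*(((63 + 9*K)*K)*U + U) = -7*((K*(63 + 9*K))*U + U) = -7*(K*U*(63 + 9*K) + U) = -7*(U + K*U*(63 + 9*K)) = -7*U - 7*K*U*(63 + 9*K))
91993/V(r, 30) = 91993/((-7*30*(1 + 9*102**2 + 63*102))) = 91993/((-7*30*(1 + 9*10404 + 6426))) = 91993/((-7*30*(1 + 93636 + 6426))) = 91993/((-7*30*100063)) = 91993/(-21013230) = 91993*(-1/21013230) = -91993/21013230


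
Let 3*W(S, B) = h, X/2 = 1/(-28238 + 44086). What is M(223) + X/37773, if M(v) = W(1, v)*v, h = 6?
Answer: 133493710393/299313252 ≈ 446.00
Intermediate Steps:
X = 1/7924 (X = 2/(-28238 + 44086) = 2/15848 = 2*(1/15848) = 1/7924 ≈ 0.00012620)
W(S, B) = 2 (W(S, B) = (1/3)*6 = 2)
M(v) = 2*v
M(223) + X/37773 = 2*223 + (1/7924)/37773 = 446 + (1/7924)*(1/37773) = 446 + 1/299313252 = 133493710393/299313252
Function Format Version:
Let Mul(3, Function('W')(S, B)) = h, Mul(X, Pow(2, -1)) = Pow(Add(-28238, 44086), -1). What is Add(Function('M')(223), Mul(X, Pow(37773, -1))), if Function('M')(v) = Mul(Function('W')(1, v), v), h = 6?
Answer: Rational(133493710393, 299313252) ≈ 446.00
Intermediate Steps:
X = Rational(1, 7924) (X = Mul(2, Pow(Add(-28238, 44086), -1)) = Mul(2, Pow(15848, -1)) = Mul(2, Rational(1, 15848)) = Rational(1, 7924) ≈ 0.00012620)
Function('W')(S, B) = 2 (Function('W')(S, B) = Mul(Rational(1, 3), 6) = 2)
Function('M')(v) = Mul(2, v)
Add(Function('M')(223), Mul(X, Pow(37773, -1))) = Add(Mul(2, 223), Mul(Rational(1, 7924), Pow(37773, -1))) = Add(446, Mul(Rational(1, 7924), Rational(1, 37773))) = Add(446, Rational(1, 299313252)) = Rational(133493710393, 299313252)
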